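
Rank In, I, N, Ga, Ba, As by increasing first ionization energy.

N is in period 2, group 15; Ga is in period 4, group 13; As is in period 4, group 15; In is in period 5, group 13; I is in period 5, group 17; Ba is in period 6, group 2.
IE₁ increases left→right with effective nuclear charge and decreases top→bottom as the valence shell moves farther out.
Neither a single period nor a single group — weigh both effects.
In > Ba: relative to Ba, both the across-period and down-group shifts push In's first ionization energy up.
Ga > In: Ga sits above In in group 13, so the down-group effect alone puts Ga higher.
As > Ga: both are in period 4; the period trend gives As the larger value.
I > As: period and group pull opposite ways; the across-period shift dominates (1008 vs 947 kJ/mol).
N > I: the two effects oppose for this pair; the down-group effect wins (1402 vs 1008 kJ/mol).
Tabulated first ionization energy (kJ/mol): N 1402, Ga 579, As 947, In 558, I 1008, Ba 503.
So from lowest to highest: Ba < In < Ga < As < I < N.

Ba < In < Ga < As < I < N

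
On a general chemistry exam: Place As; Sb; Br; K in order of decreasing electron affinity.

Br > Sb > As > K

K is in period 4, group 1; As is in period 4, group 15; Br is in period 4, group 17; Sb is in period 5, group 15.
Atoms with high Z_eff and room in the valence shell (especially the halogens) have the most exothermic electron affinities.
These span different periods and groups, so the two trends combine.
As > K: both are in period 4; the period trend gives As the larger value.
Sb > As: this pair runs against the simple trend — see the exception note.
Br > Sb: relative to Sb, both the across-period and down-group shifts push Br's electron affinity up.
Note the exception: Sb has a higher electron affinity than As, contrary to the simple trend — both are half-filled np³, but the pairing/repulsion penalty for the added electron shrinks as the p orbitals become larger and more diffuse down the group, and for Sb that outweighs the weaker nuclear attraction.
Tabulated electron affinity (kJ/mol): K 48, As 78, Br 325, Sb 103.
So from highest to lowest: Br > Sb > As > K.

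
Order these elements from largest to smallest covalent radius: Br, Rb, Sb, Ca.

Rb > Ca > Sb > Br

Ca is in period 4, group 2; Br is in period 4, group 17; Rb is in period 5, group 1; Sb is in period 5, group 15.
Atomic radius shrinks across a period as nuclear charge pulls the same shell inward, and grows down a group as new shells are added.
These span different periods and groups, so the two trends combine.
Sb > Br: relative to Br, both the across-period and down-group shifts push Sb's atomic radius up.
Ca > Sb: period and group pull opposite ways; the across-period shift dominates (171 vs 140 pm).
Rb > Ca: relative to Ca, both the across-period and down-group shifts push Rb's atomic radius up.
Tabulated atomic radius (pm): Ca 171, Br 114, Rb 210, Sb 140.
So from largest to smallest: Rb > Ca > Sb > Br.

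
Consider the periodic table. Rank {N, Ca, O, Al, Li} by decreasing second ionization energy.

Consider each +1 ion: N⁺ still has 4 valence electrons; Ca⁺ still has 1 valence electron; O⁺ still has 5 valence electrons; Al⁺ still has 2 valence electrons; Li⁺ is the bare [He] core.
Core electrons are held far more tightly than valence electrons, so Li tops the IE_2 order.
Valence configurations: N⁺ [He]2s²2p², Ca⁺ [Ar]4s¹, O⁺ [He]2s²2p³, Al⁺ [Ne]3s².
Approximate IE_2 values (kJ/mol): N 2856, Ca 1145, O 3388, Al 1817, Li 7298.
So the second ionization energies run Ca < Al < N < O < Li.

Li, O, N, Al, Ca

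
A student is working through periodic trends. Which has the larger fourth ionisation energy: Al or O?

Al

Consider each +3 ion: Al³⁺ is the bare [Ne] core; O³⁺ still has 3 valence electrons.
Pulling an electron out of a noble-gas core costs far more than removing a remaining valence electron, so Al sits at the high end of IE_4.
Tabulated IE_4 (kJ/mol): Al 11577, O 7469.
Putting it together, IE_4: O < Al.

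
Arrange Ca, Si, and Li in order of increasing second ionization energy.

After 1 electron has been removed, what remains? Ca⁺ still has 1 valence electron; Si⁺ still has 3 valence electrons; Li⁺ is the bare [He] core.
Core electrons are held far more tightly than valence electrons, so Li tops the IE_2 order.
Valence configurations: Ca⁺ [Ar]4s¹, Si⁺ [Ne]3s²3p¹.
Approximate IE_2 values (kJ/mol): Ca 1145, Si 1577, Li 7298.
Overall IE_2 order: Ca < Si < Li.

Ca, Si, Li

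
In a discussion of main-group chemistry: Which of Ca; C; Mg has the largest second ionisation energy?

Consider each +1 ion: Ca⁺ still has 1 valence electron; C⁺ still has 3 valence electrons; Mg⁺ still has 1 valence electron.
All are still removing valence electrons, so compare the +1 ions as you would atoms: IE_2 generally rises across a period (higher Z_eff) and falls down a group (larger shell), subject to the usual subshell exceptions.
Valence configurations: Ca⁺ [Ar]4s¹, C⁺ [He]2s²2p¹, Mg⁺ [Ne]3s¹.
Tabulated IE_2 (kJ/mol): Ca 1145, C 2353, Mg 1451.
Hence IE_2: Ca < Mg < C.

C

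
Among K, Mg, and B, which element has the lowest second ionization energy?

Mg

The second ionization energy removes an electron from the +1 ion. For each element: K⁺ is the bare [Ar] core; Mg⁺ still has 1 valence electron; B⁺ still has 2 valence electrons.
Pulling an electron out of a noble-gas core costs far more than removing a remaining valence electron, so K sits at the high end of IE_2.
Valence configurations: Mg⁺ [Ne]3s¹, B⁺ [He]2s².
Tabulated IE_2 (kJ/mol): K 3052, Mg 1451, B 2427.
Putting it together, IE_2: Mg < B < K.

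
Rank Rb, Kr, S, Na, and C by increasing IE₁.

Rb < Na < S < C < Kr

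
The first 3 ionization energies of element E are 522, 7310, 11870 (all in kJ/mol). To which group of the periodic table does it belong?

Group 1

Look for the largest jump between consecutive ionization energies: IE2/IE1 ≈ 14.0, far larger than any earlier ratio.
That jump marks the point where a core electron is being removed. So the atom has 1 valence electron.
A main-group element with 1 valence electron is in group 1.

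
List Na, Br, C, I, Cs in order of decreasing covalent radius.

Cs > Na > I > Br > C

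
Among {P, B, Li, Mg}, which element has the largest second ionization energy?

Consider each +1 ion: P⁺ still has 4 valence electrons; B⁺ still has 2 valence electrons; Li⁺ is the bare [He] core; Mg⁺ still has 1 valence electron.
Core electrons are held far more tightly than valence electrons, so Li tops the IE_2 order.
Valence configurations: P⁺ [Ne]3s²3p², B⁺ [He]2s², Mg⁺ [Ne]3s¹.
The numbers (kJ/mol): P 1907, B 2427, Li 7298, Mg 1451.
Hence IE_2: Mg < P < B < Li.

Li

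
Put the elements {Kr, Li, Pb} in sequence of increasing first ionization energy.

Li is in period 2, group 1; Kr is in period 4, group 18; Pb is in period 6, group 14.
Across a period the outer electron is held more tightly (higher IE₁); down a group it sits in a higher shell, more shielded, and comes off more easily.
Here both period and group differ, so the two effects have to be weighed against each other.
Pb > Li: the two effects oppose for this pair; the across-period effect wins (716 vs 520 kJ/mol).
Kr > Pb: relative to Pb, both the across-period and down-group shifts push Kr's first ionization energy up.
For reference (kJ/mol): Li 520, Kr 1351, Pb 716.
So from lowest to highest: Li < Pb < Kr.

Li < Pb < Kr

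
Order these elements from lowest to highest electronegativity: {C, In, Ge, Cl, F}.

In, Ge, C, Cl, F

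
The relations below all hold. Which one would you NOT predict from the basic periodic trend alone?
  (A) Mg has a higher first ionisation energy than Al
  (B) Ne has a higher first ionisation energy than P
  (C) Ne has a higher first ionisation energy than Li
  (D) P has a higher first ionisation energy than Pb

(A)

The general trend: first ionisation energy increases across a period and decreases down a group.
(A) Mg (period 3, group 2) vs Al (period 3, group 13): the stated order contradicts the simple trend.
(B) Ne (period 2, group 18) vs P (period 3, group 15): the stated order agrees with the simple trend.
(C) Ne (period 2, group 18) vs Li (period 2, group 1): the stated order agrees with the simple trend.
(D) P (period 3, group 15) vs Pb (period 6, group 14): the stated order agrees with the simple trend.
The exception is (A): Al's single 3p electron is easier to remove than one from Mg's filled 3s².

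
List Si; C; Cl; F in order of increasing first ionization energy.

Si < C < Cl < F

First ionization energy rises across a period (greater Z_eff holds electrons more tightly) and falls down a group (valence electrons are farther from the nucleus).
These span different periods and groups, so the two trends combine.
C > Si: C sits above Si in group 14, so the down-group effect alone puts C higher.
Cl > C: the two effects oppose for this pair; the across-period effect wins (1251 vs 1086 kJ/mol).
F > Cl: F sits above Cl in group 17, so the down-group effect alone puts F higher.
Approximate values (kJ/mol): C 1086, F 1681, Si 786, Cl 1251.
So from lowest to highest: Si < C < Cl < F.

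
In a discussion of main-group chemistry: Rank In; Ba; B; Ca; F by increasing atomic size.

F < B < In < Ca < Ba

B is in period 2, group 13; F is in period 2, group 17; Ca is in period 4, group 2; In is in period 5, group 13; Ba is in period 6, group 2.
Atomic radius shrinks across a period as nuclear charge pulls the same shell inward, and grows down a group as new shells are added.
These span different periods and groups, so the two trends combine.
B > F: B lies to the left of F in period 2, so the across-period effect alone puts B larger.
In > B: they share group 13; the group trend gives In the larger value.
Ca > In: period and group pull opposite ways; the across-period shift dominates (171 vs 142 pm).
Ba > Ca: they share group 2; the group trend gives Ba the larger value.
Approximate values (pm): B 85, F 64, Ca 171, In 142, Ba 196.
So from smallest to largest: F < B < In < Ca < Ba.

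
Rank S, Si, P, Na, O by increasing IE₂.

Si < P < S < O < Na

IE_2 is the cost of taking one more electron from the +1 cation: S⁺ still has 5 valence electrons; Si⁺ still has 3 valence electrons; P⁺ still has 4 valence electrons; Na⁺ is the bare [Ne] core; O⁺ still has 5 valence electrons.
Core electrons are held far more tightly than valence electrons, so Na tops the IE_2 order.
Valence configurations: S⁺ [Ne]3s²3p³, Si⁺ [Ne]3s²3p¹, P⁺ [Ne]3s²3p², O⁺ [He]2s²2p³.
Tabulated IE_2 (kJ/mol): S 2252, Si 1577, P 1907, Na 4562, O 3388.
Hence IE_2: Si < P < S < O < Na.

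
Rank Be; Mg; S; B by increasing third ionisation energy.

S < B < Mg < Be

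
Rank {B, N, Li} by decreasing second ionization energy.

IE_2 is the cost of taking one more electron from the +1 cation: B⁺ still has 2 valence electrons; N⁺ still has 4 valence electrons; Li⁺ is the bare [He] core.
Pulling an electron out of a noble-gas core costs far more than removing a remaining valence electron, so Li sits at the high end of IE_2.
Valence configurations: B⁺ [He]2s², N⁺ [He]2s²2p².
Tabulated IE_2 (kJ/mol): B 2427, N 2856, Li 7298.
Overall IE_2 order: B < N < Li.

Li > N > B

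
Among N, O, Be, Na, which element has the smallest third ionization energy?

N

Consider each +2 ion: N²⁺ still has 3 valence electrons; O²⁺ still has 4 valence electrons; Be²⁺ is the bare [He] core; Na²⁺ is already 1 electron into the core.
Pulling an electron out of a noble-gas core costs far more than removing a remaining valence electron, so Na and Be sit at the high end of IE_3.
Valence configurations: N²⁺ [He]2s²2p¹, O²⁺ [He]2s²2p².
Tabulated IE_3 (kJ/mol): N 4578, O 5300, Be 14849, Na 6910.
Overall IE_3 order: N < O < Na < Be.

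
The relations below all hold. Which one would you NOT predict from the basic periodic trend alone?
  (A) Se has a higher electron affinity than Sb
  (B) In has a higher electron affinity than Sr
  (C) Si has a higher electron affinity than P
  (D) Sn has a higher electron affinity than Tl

(C)

The general trend: electron affinity increases across a period and decreases down a group.
(A) Se (period 4, group 16) vs Sb (period 5, group 15): the stated order agrees with the simple trend.
(B) In (period 5, group 13) vs Sr (period 5, group 2): the stated order agrees with the simple trend.
(C) Si (period 3, group 14) vs P (period 3, group 15): the stated order contradicts the simple trend.
(D) Sn (period 5, group 14) vs Tl (period 6, group 13): the stated order agrees with the simple trend.
The exception is (C): adding an electron to P's half-filled 3p³ is unfavourable, so Si (3p²) has the more exothermic EA.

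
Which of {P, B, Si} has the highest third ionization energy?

B

After 2 electrons have been removed, what remains? P²⁺ still has 3 valence electrons; B²⁺ still has 1 valence electron; Si²⁺ still has 2 valence electrons.
All are still removing valence electrons, so compare the +2 ions as you would atoms: IE_3 generally rises across a period (higher Z_eff) and falls down a group (larger shell), subject to the usual subshell exceptions.
Valence configurations: P²⁺ [Ne]3s²3p¹, B²⁺ [He]2s¹, Si²⁺ [Ne]3s².
P²⁺ loses a lone 3p electron whereas Si²⁺ must break into a filled 3s² pair, so IE_3(Si) > IE_3(P) even though P has the higher nuclear charge.
Approximate IE_3 values (kJ/mol): P 2914, B 3660, Si 3232.
Overall IE_3 order: P < Si < B.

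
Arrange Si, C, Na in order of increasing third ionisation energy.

Si < C < Na

After 2 electrons have been removed, what remains? Si²⁺ still has 2 valence electrons; C²⁺ still has 2 valence electrons; Na²⁺ is already 1 electron into the core.
Pulling an electron out of a noble-gas core costs far more than removing a remaining valence electron, so Na sits at the high end of IE_3.
Valence configurations: Si²⁺ [Ne]3s², C²⁺ [He]2s².
The numbers (kJ/mol): Si 3232, C 4620, Na 6910.
Hence IE_3: Si < C < Na.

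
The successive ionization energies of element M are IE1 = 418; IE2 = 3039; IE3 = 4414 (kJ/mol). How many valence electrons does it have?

Look for the largest jump between consecutive ionization energies: IE2/IE1 ≈ 7.3, far larger than any earlier ratio.
That jump marks the point where a core electron is being removed. So the atom has 1 valence electron.

1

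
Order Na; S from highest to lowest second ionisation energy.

IE_2 is the cost of taking one more electron from the +1 cation: Na⁺ is the bare [Ne] core; S⁺ still has 5 valence electrons.
Breaking into a closed-shell core is much more expensive than removing a leftover valence electron — Na has the largest IE_2 here.
Approximate IE_2 values (kJ/mol): Na 4562, S 2252.
Overall IE_2 order: S < Na.

Na > S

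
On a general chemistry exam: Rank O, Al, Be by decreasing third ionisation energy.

After 2 electrons have been removed, what remains? O²⁺ still has 4 valence electrons; Al²⁺ still has 1 valence electron; Be²⁺ is the bare [He] core.
Core electrons are held far more tightly than valence electrons, so Be tops the IE_3 order.
Valence configurations: O²⁺ [He]2s²2p², Al²⁺ [Ne]3s¹.
Tabulated IE_3 (kJ/mol): O 5300, Al 2745, Be 14849.
Hence IE_3: Al < O < Be.

Be > O > Al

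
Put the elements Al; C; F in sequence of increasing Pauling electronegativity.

Electronegativity increases across a period and decreases down a group, tracking effective nuclear charge and atomic size.
Neither a single period nor a single group — weigh both effects.
C > Al: relative to Al, both the across-period and down-group shifts push C's electronegativity up.
F > C: F lies to the right of C in period 2, so the across-period effect alone puts F higher.
Tabulated electronegativity (Pauling): C 2.55, F 3.98, Al 1.61.
So from lowest to highest: Al < C < F.

Al < C < F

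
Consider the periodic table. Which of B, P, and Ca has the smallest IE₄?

After 3 electrons have been removed, what remains? B³⁺ is the bare [He] core; P³⁺ still has 2 valence electrons; Ca³⁺ is already 1 electron into the core.
Breaking into a closed-shell core is much more expensive than removing a leftover valence electron — Ca and B have the largest IE_4 here.
Tabulated IE_4 (kJ/mol): B 25026, P 4964, Ca 6491.
Overall IE_4 order: P < Ca < B.

P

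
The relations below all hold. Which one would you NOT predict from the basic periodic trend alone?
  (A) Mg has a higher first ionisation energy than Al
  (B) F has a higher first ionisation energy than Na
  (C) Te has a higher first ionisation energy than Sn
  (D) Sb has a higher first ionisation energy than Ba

(A)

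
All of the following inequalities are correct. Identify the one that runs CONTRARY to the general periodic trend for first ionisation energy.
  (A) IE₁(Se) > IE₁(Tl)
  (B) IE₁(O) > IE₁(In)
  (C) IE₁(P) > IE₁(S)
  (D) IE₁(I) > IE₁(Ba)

(C)

The general trend: first ionisation energy increases across a period and decreases down a group.
(A) Se (period 4, group 16) vs Tl (period 6, group 13): the stated order agrees with the simple trend.
(B) O (period 2, group 16) vs In (period 5, group 13): the stated order agrees with the simple trend.
(C) P (period 3, group 15) vs S (period 3, group 16): the stated order contradicts the simple trend.
(D) I (period 5, group 17) vs Ba (period 6, group 2): the stated order agrees with the simple trend.
The exception is (C): S (3p⁴) ionizes more easily than half-filled P (3p³) because the paired 3p electron in S is pushed out by e⁻–e⁻ repulsion.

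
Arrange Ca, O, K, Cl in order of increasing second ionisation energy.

The second ionization energy removes an electron from the +1 ion. For each element: Ca⁺ still has 1 valence electron; O⁺ still has 5 valence electrons; K⁺ is the bare [Ar] core; Cl⁺ still has 6 valence electrons.
Usually core removal costs more than valence removal, but here the competition is close: a tightly held n=2 valence electron can cost more to remove than an n=3 core electron, so the actual values have to decide it.
Valence configurations: Ca⁺ [Ar]4s¹, O⁺ [He]2s²2p³, Cl⁺ [Ne]3s²3p⁴.
The numbers (kJ/mol): Ca 1145, O 3388, K 3052, Cl 2298.
So the second ionization energies run Ca < Cl < K < O.

Ca, Cl, K, O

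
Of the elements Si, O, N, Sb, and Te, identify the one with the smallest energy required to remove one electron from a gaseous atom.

N is in period 2, group 15; O is in period 2, group 16; Si is in period 3, group 14; Sb is in period 5, group 15; Te is in period 5, group 16.
IE₁ increases left→right with effective nuclear charge and decreases top→bottom as the valence shell moves farther out.
Here both period and group differ, so the two effects have to be weighed against each other.
Sb > Si: period and group pull opposite ways; the across-period shift dominates (831 vs 786 kJ/mol).
Te > Sb: both are in period 5; the period trend gives Te the larger value.
O > Te: they share group 16; the group trend gives O the larger value.
N > O: this pair runs against the simple trend — see the exception note.
Note the exception: N has a higher first ionization energy than O, contrary to the simple trend — pairing an electron in O's 2p⁴ costs repulsion energy, so O ionizes more easily than half-filled N (2p³).
Approximate values (kJ/mol): N 1402, O 1314, Si 786, Sb 831, Te 869.
The smallest energy required to remove one electron from a gaseous atom among these belongs to Si.

Si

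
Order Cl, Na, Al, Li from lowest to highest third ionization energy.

Consider each +2 ion: Cl²⁺ still has 5 valence electrons; Na²⁺ is already 1 electron into the core; Al²⁺ still has 1 valence electron; Li²⁺ is already 1 electron into the core.
Breaking into a closed-shell core is much more expensive than removing a leftover valence electron — Na and Li have the largest IE_3 here.
Valence configurations: Cl²⁺ [Ne]3s²3p³, Al²⁺ [Ne]3s¹.
Approximate IE_3 values (kJ/mol): Cl 3822, Na 6910, Al 2745, Li 11815.
So the third ionization energies run Al < Cl < Na < Li.

Al, Cl, Na, Li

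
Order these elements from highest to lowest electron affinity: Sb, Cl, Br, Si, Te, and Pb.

Adding an electron releases more energy for atoms nearer the top right (short of the noble gases).
Neither a single period nor a single group — weigh both effects.
Sb > Pb: both effects reinforce here, so Sb is clearly the higher of the two.
Si > Sb: period and group pull opposite ways; the down-group shift dominates (134 vs 103 kJ/mol).
Te > Si: the two effects oppose for this pair; the across-period effect wins (190 vs 134 kJ/mol).
Br > Te: relative to Te, both the across-period and down-group shifts push Br's electron affinity up.
Cl > Br: they share group 17; the group trend gives Cl the larger value.
Approximate values (kJ/mol): Si 134, Cl 349, Br 325, Sb 103, Te 190, Pb 35.
So from highest to lowest: Cl > Br > Te > Si > Sb > Pb.

Cl > Br > Te > Si > Sb > Pb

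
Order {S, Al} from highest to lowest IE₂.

The second ionization energy removes an electron from the +1 ion. For each element: S⁺ still has 5 valence electrons; Al⁺ still has 2 valence electrons.
All are still removing valence electrons, so compare the +1 ions as you would atoms: IE_2 generally rises across a period (higher Z_eff) and falls down a group (larger shell), subject to the usual subshell exceptions.
Valence configurations: S⁺ [Ne]3s²3p³, Al⁺ [Ne]3s².
Tabulated IE_2 (kJ/mol): S 2252, Al 1817.
Overall IE_2 order: Al < S.

S > Al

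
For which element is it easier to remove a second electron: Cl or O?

Cl

The second ionization energy removes an electron from the +1 ion. For each element: Cl⁺ still has 6 valence electrons; O⁺ still has 5 valence electrons.
All are still removing valence electrons, so compare the +1 ions as you would atoms: IE_2 generally rises across a period (higher Z_eff) and falls down a group (larger shell), subject to the usual subshell exceptions.
Valence configurations: Cl⁺ [Ne]3s²3p⁴, O⁺ [He]2s²2p³.
The numbers (kJ/mol): Cl 2298, O 3388.
Putting it together, IE_2: Cl < O.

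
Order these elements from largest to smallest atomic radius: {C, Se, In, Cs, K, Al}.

Cs > K > In > Al > Se > C

C is in period 2, group 14; Al is in period 3, group 13; K is in period 4, group 1; Se is in period 4, group 16; In is in period 5, group 13; Cs is in period 6, group 1.
Radius decreases left→right (rising Z_eff, same n) and increases top→bottom (higher n).
These span different periods and groups, so the two trends combine.
Se > C: the two effects oppose for this pair; the down-group effect wins (116 vs 75 pm).
Al > Se: period and group pull opposite ways; the across-period shift dominates (126 vs 116 pm).
In > Al: In sits below Al in group 13, so the down-group effect alone puts In larger.
K > In: period and group pull opposite ways; the across-period shift dominates (196 vs 142 pm).
Cs > K: they share group 1; the group trend gives Cs the larger value.
Approximate values (pm): C 75, Al 126, K 196, Se 116, In 142, Cs 232.
So from largest to smallest: Cs > K > In > Al > Se > C.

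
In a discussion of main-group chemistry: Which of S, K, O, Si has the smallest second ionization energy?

Si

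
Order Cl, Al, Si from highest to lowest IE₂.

Cl > Al > Si

Consider each +1 ion: Cl⁺ still has 6 valence electrons; Al⁺ still has 2 valence electrons; Si⁺ still has 3 valence electrons.
All are still removing valence electrons, so compare the +1 ions as you would atoms: IE_2 generally rises across a period (higher Z_eff) and falls down a group (larger shell), subject to the usual subshell exceptions.
Valence configurations: Cl⁺ [Ne]3s²3p⁴, Al⁺ [Ne]3s², Si⁺ [Ne]3s²3p¹.
Si⁺ loses a lone 3p electron whereas Al⁺ must break into a filled 3s² pair, so IE_2(Al) > IE_2(Si) even though Si has the higher nuclear charge.
Tabulated IE_2 (kJ/mol): Cl 2298, Al 1817, Si 1577.
So the second ionization energies run Si < Al < Cl.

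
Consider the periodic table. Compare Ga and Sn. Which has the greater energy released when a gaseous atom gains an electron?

Sn

EA tends to increase across a period and decrease down a group, though the pattern is less regular than for IE or radius.
These sit on a diagonal, where the across-period and down-group effects partly cancel.
Sn > Ga: the two effects oppose for this pair; the across-period effect wins (107 vs 29 kJ/mol).
For reference (kJ/mol): Ga 29, Sn 107.
So Sn has the greater energy released when a gaseous atom gains an electron (Sn > Ga).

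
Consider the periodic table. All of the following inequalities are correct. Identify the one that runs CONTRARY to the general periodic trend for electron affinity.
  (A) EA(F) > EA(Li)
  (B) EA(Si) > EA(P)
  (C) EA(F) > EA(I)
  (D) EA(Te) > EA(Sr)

The general trend: electron affinity increases across a period and decreases down a group.
(A) F (period 2, group 17) vs Li (period 2, group 1): the stated order agrees with the simple trend.
(B) Si (period 3, group 14) vs P (period 3, group 15): the stated order contradicts the simple trend.
(C) F (period 2, group 17) vs I (period 5, group 17): the stated order agrees with the simple trend.
(D) Te (period 5, group 16) vs Sr (period 5, group 2): the stated order agrees with the simple trend.
The exception is (B): adding an electron to P's half-filled 3p³ is unfavourable, so Si (3p²) has the more exothermic EA.

(B)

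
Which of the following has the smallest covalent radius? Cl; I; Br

Cl

Cl is in period 3, group 17; Br is in period 4, group 17; I is in period 5, group 17.
Across a period the added protons contract the valence shell; down a group each new principal shell makes the atom larger.
All are in group 17, so atomic radius increases down the group.
The smallest covalent radius among these belongs to Cl.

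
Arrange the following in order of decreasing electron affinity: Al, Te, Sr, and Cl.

Cl, Te, Al, Sr

Al is in period 3, group 13; Cl is in period 3, group 17; Sr is in period 5, group 2; Te is in period 5, group 16.
EA tends to increase across a period and decrease down a group, though the pattern is less regular than for IE or radius.
These span different periods and groups, so the two trends combine.
Al > Sr: relative to Sr, both the across-period and down-group shifts push Al's electron affinity up.
Te > Al: the two effects oppose for this pair; the across-period effect wins (190 vs 42 kJ/mol).
Cl > Te: both effects reinforce here, so Cl is clearly the higher of the two.
For reference (kJ/mol): Al 42, Cl 349, Sr 5, Te 190.
So from highest to lowest: Cl > Te > Al > Sr.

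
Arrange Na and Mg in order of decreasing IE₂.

IE_2 is the cost of taking one more electron from the +1 cation: Na⁺ is the bare [Ne] core; Mg⁺ still has 1 valence electron.
Breaking into a closed-shell core is much more expensive than removing a leftover valence electron — Na has the largest IE_2 here.
The numbers (kJ/mol): Na 4562, Mg 1451.
So the second ionization energies run Mg < Na.

Na > Mg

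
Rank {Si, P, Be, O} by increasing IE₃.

After 2 electrons have been removed, what remains? Si²⁺ still has 2 valence electrons; P²⁺ still has 3 valence electrons; Be²⁺ is the bare [He] core; O²⁺ still has 4 valence electrons.
Pulling an electron out of a noble-gas core costs far more than removing a remaining valence electron, so Be sits at the high end of IE_3.
Valence configurations: Si²⁺ [Ne]3s², P²⁺ [Ne]3s²3p¹, O²⁺ [He]2s²2p².
P²⁺ loses a lone 3p electron whereas Si²⁺ must break into a filled 3s² pair, so IE_3(Si) > IE_3(P) even though P has the higher nuclear charge.
Tabulated IE_3 (kJ/mol): Si 3232, P 2914, Be 14849, O 5300.
Putting it together, IE_3: P < Si < O < Be.

P < Si < O < Be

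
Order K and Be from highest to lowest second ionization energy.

K, Be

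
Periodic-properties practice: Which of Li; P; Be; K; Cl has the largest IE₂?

The second ionization energy removes an electron from the +1 ion. For each element: Li⁺ is the bare [He] core; P⁺ still has 4 valence electrons; Be⁺ still has 1 valence electron; K⁺ is the bare [Ar] core; Cl⁺ still has 6 valence electrons.
Breaking into a closed-shell core is much more expensive than removing a leftover valence electron — K and Li have the largest IE_2 here.
Valence configurations: P⁺ [Ne]3s²3p², Be⁺ [He]2s¹, Cl⁺ [Ne]3s²3p⁴.
Tabulated IE_2 (kJ/mol): Li 7298, P 1907, Be 1757, K 3052, Cl 2298.
Hence IE_2: Be < P < Cl < K < Li.

Li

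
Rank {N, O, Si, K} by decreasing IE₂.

O > K > N > Si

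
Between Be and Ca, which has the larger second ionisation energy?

Be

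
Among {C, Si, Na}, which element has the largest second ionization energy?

The second ionization energy removes an electron from the +1 ion. For each element: C⁺ still has 3 valence electrons; Si⁺ still has 3 valence electrons; Na⁺ is the bare [Ne] core.
Core electrons are held far more tightly than valence electrons, so Na tops the IE_2 order.
Valence configurations: C⁺ [He]2s²2p¹, Si⁺ [Ne]3s²3p¹.
The numbers (kJ/mol): C 2353, Si 1577, Na 4562.
So the second ionization energies run Si < C < Na.

Na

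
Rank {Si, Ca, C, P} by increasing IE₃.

P < Si < C < Ca

IE_3 is the cost of taking one more electron from the +2 cation: Si²⁺ still has 2 valence electrons; Ca²⁺ is the bare [Ar] core; C²⁺ still has 2 valence electrons; P²⁺ still has 3 valence electrons.
Pulling an electron out of a noble-gas core costs far more than removing a remaining valence electron, so Ca sits at the high end of IE_3.
Valence configurations: Si²⁺ [Ne]3s², C²⁺ [He]2s², P²⁺ [Ne]3s²3p¹.
P²⁺ loses a lone 3p electron whereas Si²⁺ must break into a filled 3s² pair, so IE_3(Si) > IE_3(P) even though P has the higher nuclear charge.
The numbers (kJ/mol): Si 3232, Ca 4912, C 4620, P 2914.
Putting it together, IE_3: P < Si < C < Ca.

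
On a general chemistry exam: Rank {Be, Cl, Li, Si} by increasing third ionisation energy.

Si < Cl < Li < Be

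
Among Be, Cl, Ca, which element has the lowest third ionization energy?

Cl

Consider each +2 ion: Be²⁺ is the bare [He] core; Cl²⁺ still has 5 valence electrons; Ca²⁺ is the bare [Ar] core.
Core electrons are held far more tightly than valence electrons, so Ca and Be top the IE_3 order.
The numbers (kJ/mol): Be 14849, Cl 3822, Ca 4912.
So the third ionization energies run Cl < Ca < Be.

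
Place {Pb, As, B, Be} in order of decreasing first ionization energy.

As > Be > B > Pb

Be is in period 2, group 2; B is in period 2, group 13; As is in period 4, group 15; Pb is in period 6, group 14.
IE₁ increases left→right with effective nuclear charge and decreases top→bottom as the valence shell moves farther out.
Neither a single period nor a single group — weigh both effects.
B > Pb: period and group pull opposite ways; the down-group shift dominates (801 vs 716 kJ/mol).
Be > B: this pair runs against the simple trend — see the exception note.
As > Be: period and group pull opposite ways; the across-period shift dominates (947 vs 900 kJ/mol).
Note the exception: Be has a higher first ionization energy than B, contrary to the simple trend — removing B's lone 2p electron is easier than breaking Be's filled 2s².
For reference (kJ/mol): Be 900, B 801, As 947, Pb 716.
So from highest to lowest: As > Be > B > Pb.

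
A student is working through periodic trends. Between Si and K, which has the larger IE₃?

K

IE_3 is the cost of taking one more electron from the +2 cation: Si²⁺ still has 2 valence electrons; K²⁺ is already 1 electron into the core.
Core electrons are held far more tightly than valence electrons, so K tops the IE_3 order.
Approximate IE_3 values (kJ/mol): Si 3232, K 4420.
So the third ionization energies run Si < K.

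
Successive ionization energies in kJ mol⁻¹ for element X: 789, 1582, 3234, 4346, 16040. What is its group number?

Group 14

Look for the largest jump between consecutive ionization energies: IE5/IE4 ≈ 3.7, far larger than any earlier ratio.
That jump marks the point where a core electron is being removed. So the atom has 4 valence electrons.
A main-group element with 4 valence electrons is in group 14.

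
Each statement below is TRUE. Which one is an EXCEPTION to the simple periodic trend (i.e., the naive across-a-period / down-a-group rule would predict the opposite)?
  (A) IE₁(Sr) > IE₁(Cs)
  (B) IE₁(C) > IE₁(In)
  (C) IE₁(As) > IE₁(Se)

(C)

The general trend: first ionization energy increases across a period and decreases down a group.
(A) Sr (period 5, group 2) vs Cs (period 6, group 1): the stated order agrees with the simple trend.
(B) C (period 2, group 14) vs In (period 5, group 13): the stated order agrees with the simple trend.
(C) As (period 4, group 15) vs Se (period 4, group 16): the stated order contradicts the simple trend.
The exception is (C): Se (4p⁴) ionizes more easily than half-filled As (4p³).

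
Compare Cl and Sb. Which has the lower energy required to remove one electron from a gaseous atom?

Cl is in period 3, group 17; Sb is in period 5, group 15.
First ionization energy rises across a period (greater Z_eff holds electrons more tightly) and falls down a group (valence electrons are farther from the nucleus).
Neither a single period nor a single group — weigh both effects.
Cl > Sb: both effects reinforce here, so Cl is clearly the higher of the two.
For reference (kJ/mol): Cl 1251, Sb 831.
So Sb has the lower energy required to remove one electron from a gaseous atom (Sb < Cl).

Sb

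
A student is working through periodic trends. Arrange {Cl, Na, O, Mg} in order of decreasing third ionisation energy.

Mg > Na > O > Cl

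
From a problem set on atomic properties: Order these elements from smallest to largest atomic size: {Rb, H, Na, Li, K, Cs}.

H is in period 1, group 1; Li is in period 2, group 1; Na is in period 3, group 1; K is in period 4, group 1; Rb is in period 5, group 1; Cs is in period 6, group 1.
Radius decreases left→right (rising Z_eff, same n) and increases top→bottom (higher n).
All are in group 1, so atomic radius increases down the group.
So from smallest to largest: H < Li < Na < K < Rb < Cs.

H < Li < Na < K < Rb < Cs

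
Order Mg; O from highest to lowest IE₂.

IE_2 is the cost of taking one more electron from the +1 cation: Mg⁺ still has 1 valence electron; O⁺ still has 5 valence electrons.
All are still removing valence electrons, so compare the +1 ions as you would atoms: IE_2 generally rises across a period (higher Z_eff) and falls down a group (larger shell), subject to the usual subshell exceptions.
Valence configurations: Mg⁺ [Ne]3s¹, O⁺ [He]2s²2p³.
Tabulated IE_2 (kJ/mol): Mg 1451, O 3388.
Overall IE_2 order: Mg < O.

O > Mg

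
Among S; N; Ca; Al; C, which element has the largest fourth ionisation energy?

Al

After 3 electrons have been removed, what remains? S³⁺ still has 3 valence electrons; N³⁺ still has 2 valence electrons; Ca³⁺ is already 1 electron into the core; Al³⁺ is the bare [Ne] core; C³⁺ still has 1 valence electron.
Usually core removal costs more than valence removal, but here the competition is close: a tightly held n=2 valence electron can cost more to remove than an n=3 core electron, so the actual values have to decide it.
Valence configurations: S³⁺ [Ne]3s²3p¹, N³⁺ [He]2s², C³⁺ [He]2s¹.
The numbers (kJ/mol): S 4556, N 7475, Ca 6491, Al 11577, C 6223.
Overall IE_4 order: S < C < Ca < N < Al.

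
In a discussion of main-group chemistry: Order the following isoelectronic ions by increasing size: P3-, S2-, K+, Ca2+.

Ca2+ < K+ < S2- < P3-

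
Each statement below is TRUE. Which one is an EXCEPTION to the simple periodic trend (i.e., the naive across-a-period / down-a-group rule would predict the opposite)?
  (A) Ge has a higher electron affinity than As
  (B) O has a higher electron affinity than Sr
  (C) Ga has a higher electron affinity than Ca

The general trend: electron affinity increases across a period and decreases down a group.
(A) Ge (period 4, group 14) vs As (period 4, group 15): the stated order contradicts the simple trend.
(B) O (period 2, group 16) vs Sr (period 5, group 2): the stated order agrees with the simple trend.
(C) Ga (period 4, group 13) vs Ca (period 4, group 2): the stated order agrees with the simple trend.
The exception is (A): adding an electron to As's half-filled 4p³ is unfavourable, so Ge (4p²) has the more exothermic EA.

(A)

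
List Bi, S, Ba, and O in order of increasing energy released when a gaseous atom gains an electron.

Ba, Bi, O, S

O is in period 2, group 16; S is in period 3, group 16; Ba is in period 6, group 2; Bi is in period 6, group 15.
EA tends to increase across a period and decrease down a group, though the pattern is less regular than for IE or radius.
These span different periods and groups, so the two trends combine.
Bi > Ba: Bi lies to the right of Ba in period 6, so the across-period effect alone puts Bi higher.
O > Bi: both effects reinforce here, so O is clearly the higher of the two.
S > O: this pair runs against the simple trend — see the exception note.
Note the exception: S has a higher electron affinity than O, contrary to the simple trend — the compact 2p subshell of O repels the added electron more than S's larger 3p does.
Approximate values (kJ/mol): O 141, S 200, Ba 14, Bi 91.
So from lowest to highest: Ba < Bi < O < S.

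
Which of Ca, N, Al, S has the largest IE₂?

Consider each +1 ion: Ca⁺ still has 1 valence electron; N⁺ still has 4 valence electrons; Al⁺ still has 2 valence electrons; S⁺ still has 5 valence electrons.
All are still removing valence electrons, so compare the +1 ions as you would atoms: IE_2 generally rises across a period (higher Z_eff) and falls down a group (larger shell), subject to the usual subshell exceptions.
Valence configurations: Ca⁺ [Ar]4s¹, N⁺ [He]2s²2p², Al⁺ [Ne]3s², S⁺ [Ne]3s²3p³.
The numbers (kJ/mol): Ca 1145, N 2856, Al 1817, S 2252.
Hence IE_2: Ca < Al < S < N.

N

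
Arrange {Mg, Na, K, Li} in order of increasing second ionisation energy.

Mg, K, Na, Li

Consider each +1 ion: Mg⁺ still has 1 valence electron; Na⁺ is the bare [Ne] core; K⁺ is the bare [Ar] core; Li⁺ is the bare [He] core.
Breaking into a closed-shell core is much more expensive than removing a leftover valence electron — K, Na and Li have the largest IE_2 here.
Approximate IE_2 values (kJ/mol): Mg 1451, Na 4562, K 3052, Li 7298.
Putting it together, IE_2: Mg < K < Na < Li.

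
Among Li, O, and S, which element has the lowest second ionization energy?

After 1 electron has been removed, what remains? Li⁺ is the bare [He] core; O⁺ still has 5 valence electrons; S⁺ still has 5 valence electrons.
Pulling an electron out of a noble-gas core costs far more than removing a remaining valence electron, so Li sits at the high end of IE_2.
Valence configurations: O⁺ [He]2s²2p³, S⁺ [Ne]3s²3p³.
Approximate IE_2 values (kJ/mol): Li 7298, O 3388, S 2252.
Overall IE_2 order: S < O < Li.

S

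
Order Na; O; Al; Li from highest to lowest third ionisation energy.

Li, Na, O, Al

After 2 electrons have been removed, what remains? Na²⁺ is already 1 electron into the core; O²⁺ still has 4 valence electrons; Al²⁺ still has 1 valence electron; Li²⁺ is already 1 electron into the core.
Core electrons are held far more tightly than valence electrons, so Na and Li top the IE_3 order.
Valence configurations: O²⁺ [He]2s²2p², Al²⁺ [Ne]3s¹.
Tabulated IE_3 (kJ/mol): Na 6910, O 5300, Al 2745, Li 11815.
Hence IE_3: Al < O < Na < Li.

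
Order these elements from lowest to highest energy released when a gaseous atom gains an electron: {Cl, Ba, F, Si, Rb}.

Ba, Rb, Si, F, Cl

F is in period 2, group 17; Si is in period 3, group 14; Cl is in period 3, group 17; Rb is in period 5, group 1; Ba is in period 6, group 2.
EA tends to increase across a period and decrease down a group, though the pattern is less regular than for IE or radius.
These span different periods and groups, so the two trends combine.
Rb > Ba: the two effects oppose for this pair; the down-group effect wins (47 vs 14 kJ/mol).
Si > Rb: relative to Rb, both the across-period and down-group shifts push Si's electron affinity up.
F > Si: both effects reinforce here, so F is clearly the higher of the two.
Cl > F: this pair runs against the simple trend — see the exception note.
Note the exception: Cl has a higher electron affinity than F, contrary to the simple trend — F's small 2p subshell makes the incoming electron feel strong e⁻–e⁻ repulsion, so Cl actually releases more energy on gaining an electron.
Tabulated electron affinity (kJ/mol): F 328, Si 134, Cl 349, Rb 47, Ba 14.
So from lowest to highest: Ba < Rb < Si < F < Cl.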